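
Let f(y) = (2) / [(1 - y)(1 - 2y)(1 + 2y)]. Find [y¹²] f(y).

Partial fractions give a closed form: a_n = (-2/3)·1^n + (2)·2^n + (2/3)·(-2)^n.
At n = 12: a_12 = 10922.

10922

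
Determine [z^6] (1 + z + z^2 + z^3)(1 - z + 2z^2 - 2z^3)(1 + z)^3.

(1 + z + z^2 + z^3) has coefficients 1,1,1,1 for degrees 0…3.
(1 - z + 2z^2 - 2z^3) has coefficients 1,-1,2,-2,0,0,0 for degrees 0…6.
Finally multiplying by (1 + z)^3, the product of all factors after the first has coefficients 1,2,2,2,-1,-4,-2 for degrees 0…6.
[z^6] = 1·(-2) + 1·(-4) + 1·(-1) + 1·2 = -5.

-5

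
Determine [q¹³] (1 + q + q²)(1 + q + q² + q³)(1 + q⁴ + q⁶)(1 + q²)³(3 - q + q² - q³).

34

(1 + q + q²) has coefficients 1,1,1 for degrees 0…2.
(1 + q + q² + q³) has coefficients 1,1,1,1,0,0,0,0,0,0,0,0,0,0 for degrees 0…13.
Multiplying by (1 + q⁴ + q⁶) gives running coefficients 1,1,1,1,1,1,2,2,1,1,0,0,0,0 for degrees 0…13.
Multiplying by (1 + q²)³ gives running coefficients 1,1,4,4,7,7,9,9,11,11,10,10,5,5 for degrees 0…13.
Finally multiplying by (3 - q + q² - q³), the product of all factors after the first has coefficients 3,2,12,8,20,14,23,18,26,22,21,20,4,10 for degrees 0…13.
[q¹³] = 1·10 + 1·4 + 1·20 = 34.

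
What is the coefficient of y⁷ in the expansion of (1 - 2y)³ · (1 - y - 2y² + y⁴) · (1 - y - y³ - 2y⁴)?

11

(1 - 2y)³ has coefficients 1,-6,12,-8 for degrees 0…3.
(1 - y - 2y² + y⁴) has coefficients 1,-1,-2,0,1,0,0,0 for degrees 0…7.
Finally multiplying by (1 - y - y³ - 2y⁴), the product of all factors after the first has coefficients 1,-2,-1,1,0,3,4,-1 for degrees 0…7.
[y⁷] = 1·(-1) − 6·4 + 12·3 − 8·0 = 11.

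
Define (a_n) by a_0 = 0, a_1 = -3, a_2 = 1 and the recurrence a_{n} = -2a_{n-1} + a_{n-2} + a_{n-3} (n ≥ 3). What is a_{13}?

The ordinary generating function has denominator 1 + 2z - z^2 - z^3.
Iterating the recurrence: a_0,…,a_{13} = 0, -3, 1, -5, 8, -20, 43, -98, 219, -493, 1107, -2488, 5590, -12561.

-12561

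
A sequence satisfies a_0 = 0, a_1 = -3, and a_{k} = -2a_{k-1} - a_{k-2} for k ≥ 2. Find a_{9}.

The ordinary generating function has denominator 1 + 2y + y^2.
Iterating the recurrence: a_0,…,a_{9} = 0, -3, 6, -9, 12, -15, 18, -21, 24, -27.

-27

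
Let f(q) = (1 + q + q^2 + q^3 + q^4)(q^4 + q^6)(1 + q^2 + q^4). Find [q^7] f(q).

3

(1 + q + q^2 + q^3 + q^4) has coefficients 1,1,1,1,1 for degrees 0…4.
(q^4 + q^6) has coefficients 0,0,0,0,1,0,1,0 for degrees 0…7.
Finally multiplying by (1 + q^2 + q^4), the product of all factors after the first has coefficients 0,0,0,0,1,0,2,0 for degrees 0…7.
[q^7] = 1·0 + 1·2 + 1·0 + 1·1 + 1·0 = 3.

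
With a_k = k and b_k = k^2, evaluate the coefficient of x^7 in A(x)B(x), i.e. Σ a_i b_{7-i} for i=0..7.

Write out a_i and b_{7-i} for i = 0,…,7 and sum the products.
Σ = 0·49 + 1·36 + 2·25 + 3·16 + 4·9 + 5·4 + 6·1 + 7·0 = 196.

196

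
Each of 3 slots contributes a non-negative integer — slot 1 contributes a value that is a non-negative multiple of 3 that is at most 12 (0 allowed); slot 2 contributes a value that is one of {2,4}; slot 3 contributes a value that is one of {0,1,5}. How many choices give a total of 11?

The generating function for the choices is (1 + y^3 + y^6 + y^9 + y^12)·(y^2 + y^4)·(1 + y + y^5); the count is [y^11].
(1 + y^3 + y^6 + y^9 + y^12) has coefficients 1,0,0,1,0,0,1,0,0,1,0,0 for degrees 0…11.
(y^2 + y^4) has coefficients 0,0,1,0,1,0,0,0,0,0,0,0 for degrees 0…11.
Finally multiplying by (1 + y + y^5), the product of all factors after the first has coefficients 0,0,1,1,1,1,0,1,0,1,0,0 for degrees 0…11.
[y^11] = 1·0 + 1·0 + 1·1 + 1·1 = 2.

2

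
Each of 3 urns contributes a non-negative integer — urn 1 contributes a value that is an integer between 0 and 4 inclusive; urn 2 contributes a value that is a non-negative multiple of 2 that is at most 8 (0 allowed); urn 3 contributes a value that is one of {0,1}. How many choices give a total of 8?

5

The generating function for the choices is (1 + t + t² + t³ + t⁴)·(1 + t² + t⁴ + t⁶ + t⁸)·(1 + t); the count is [t⁸].
(1 + t + t² + t³ + t⁴) has coefficients 1,1,1,1,1 for degrees 0…4.
(1 + t² + t⁴ + t⁶ + t⁸) has coefficients 1,0,1,0,1,0,1,0,1 for degrees 0…8.
Finally multiplying by (1 + t), the product of all factors after the first has coefficients 1,1,1,1,1,1,1,1,1 for degrees 0…8.
[t⁸] = 1·1 + 1·1 + 1·1 + 1·1 + 1·1 = 5.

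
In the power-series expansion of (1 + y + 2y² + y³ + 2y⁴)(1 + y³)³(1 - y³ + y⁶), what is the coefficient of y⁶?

(1 + y + 2y² + y³ + 2y⁴) has coefficients 1,1,2,1,2 for degrees 0…4.
(1 + y³)³ has coefficients 1,0,0,3,0,0,3 for degrees 0…6.
Finally multiplying by (1 - y³ + y⁶), the product of all factors after the first has coefficients 1,0,0,2,0,0,1 for degrees 0…6.
[y⁶] = 1·1 + 1·0 + 2·0 + 1·2 + 2·0 = 3.

3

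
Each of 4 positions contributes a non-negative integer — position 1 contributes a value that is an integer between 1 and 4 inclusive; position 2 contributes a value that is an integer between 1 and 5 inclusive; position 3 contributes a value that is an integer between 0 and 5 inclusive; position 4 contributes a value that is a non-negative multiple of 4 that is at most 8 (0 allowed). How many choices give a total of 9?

27

The generating function for the choices is (z + z² + z³ + z⁴)·(z + z² + z³ + z⁴ + z⁵)·(1 + z + z² + z³ + z⁴ + z⁵)·(1 + z⁴ + z⁸); the count is [z⁹].
(z + z² + z³ + z⁴) has coefficients 0,1,1,1,1 for degrees 0…4.
(z + z² + z³ + z⁴ + z⁵) has coefficients 0,1,1,1,1,1,0,0,0,0 for degrees 0…9.
Multiplying by (1 + z + z² + z³ + z⁴ + z⁵) gives running coefficients 0,1,2,3,4,5,5,4,3,2 for degrees 0…9.
Finally multiplying by (1 + z⁴ + z⁸), the product of all factors after the first has coefficients 0,1,2,3,4,6,7,7,7,8 for degrees 0…9.
[z⁹] = 1·7 + 1·7 + 1·7 + 1·6 = 27.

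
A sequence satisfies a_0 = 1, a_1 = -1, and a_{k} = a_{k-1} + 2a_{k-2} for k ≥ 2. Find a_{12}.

1

The ordinary generating function has denominator 1 - y - 2y^2.
Iterating the recurrence: a_0,…,a_{12} = 1, -1, 1, -1, 1, -1, 1, -1, 1, -1, 1, -1, 1.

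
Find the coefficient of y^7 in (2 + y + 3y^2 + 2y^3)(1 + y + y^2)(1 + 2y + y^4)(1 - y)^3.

2

(2 + y + 3y^2 + 2y^3) has coefficients 2,1,3,2 for degrees 0…3.
(1 + y + y^2) has coefficients 1,1,1,0,0,0,0,0 for degrees 0…7.
Multiplying by (1 + 2y + y^4) gives running coefficients 1,3,3,2,1,1,1,0 for degrees 0…7.
Finally multiplying by (1 - y)^3, the product of all factors after the first has coefficients 1,0,-3,1,1,1,-1,-1 for degrees 0…7.
[y^7] = 2·(-1) + 1·(-1) + 3·1 + 2·1 = 2.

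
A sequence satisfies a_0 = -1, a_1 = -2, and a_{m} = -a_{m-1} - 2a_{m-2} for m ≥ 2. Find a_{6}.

8

The ordinary generating function has denominator 1 + y + 2y^2.
Iterating the recurrence: a_0,…,a_{6} = -1, -2, 4, 0, -8, 8, 8.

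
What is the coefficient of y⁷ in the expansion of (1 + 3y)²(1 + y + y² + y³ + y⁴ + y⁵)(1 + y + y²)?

40

(1 + 3y)² has coefficients 1,6,9 for degrees 0…2.
(1 + y + y² + y³ + y⁴ + y⁵) has coefficients 1,1,1,1,1,1,0,0 for degrees 0…7.
Finally multiplying by (1 + y + y²), the product of all factors after the first has coefficients 1,2,3,3,3,3,2,1 for degrees 0…7.
[y⁷] = 1·1 + 6·2 + 9·3 = 40.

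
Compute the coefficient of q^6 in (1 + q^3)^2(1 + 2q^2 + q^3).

(1 + q^3)^2 has coefficients 1,0,0,2,0,0,1 for degrees 0…6.
(1 + 2q^2 + q^3) has coefficients 1,0,2,1,0,0,0 for degrees 0…6.
[q^6] = 1·0 + 2·1 + 1·1 = 3.

3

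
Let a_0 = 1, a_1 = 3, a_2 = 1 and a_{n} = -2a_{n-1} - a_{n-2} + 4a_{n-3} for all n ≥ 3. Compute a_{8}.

-155

The ordinary generating function has denominator 1 + 2y + y^2 - 4y^3.
Iterating the recurrence: a_0,…,a_{8} = 1, 3, 1, -1, 13, -21, 25, 23, -155.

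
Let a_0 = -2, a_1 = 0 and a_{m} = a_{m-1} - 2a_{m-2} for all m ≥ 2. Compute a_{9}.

-12

The ordinary generating function has denominator 1 - x + 2x^2.
Iterating the recurrence: a_0,…,a_{9} = -2, 0, 4, 4, -4, -12, -4, 20, 28, -12.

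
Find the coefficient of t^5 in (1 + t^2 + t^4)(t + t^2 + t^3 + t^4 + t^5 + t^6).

3

(1 + t^2 + t^4) has coefficients 1,0,1,0,1 for degrees 0…4.
(t + t^2 + t^3 + t^4 + t^5 + t^6) has coefficients 0,1,1,1,1,1 for degrees 0…5.
[t^5] = 1·1 + 1·1 + 1·1 = 3.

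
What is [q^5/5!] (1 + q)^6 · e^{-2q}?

-32

The EGF product rule gives c_5 = Σ_{k_1+k_2=5} C(5; k_1,k_2) · ∏ g_i(k_i), where (1+q)^6 gives the falling factorial (6)_k; e^{-2q} gives (-2)^k.
g_1(k) for k = 0…5: 1, 6, 30, 120, 360, 720.
g_2(k) for k = 0…5: 1, -2, 4, -8, 16, -32.
c_5 = Σ_k C(5,k)·g_1(k)·g_2(5−k) = 1·1·(-32) + 5·6·16 + 10·30·(-8) + 10·120·4 + 5·360·(-2) + 1·720·1 = −32 + 480 − 2400 + 4800 − 3600 + 720 = -32.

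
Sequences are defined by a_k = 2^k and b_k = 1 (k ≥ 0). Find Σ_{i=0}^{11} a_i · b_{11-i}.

Write out a_i and b_{11-i} for i = 0,…,11 and sum the products.
Σ = 1·1 + 2·1 + 4·1 + 8·1 + 16·1 + 32·1 + 64·1 + 128·1 + 256·1 + 512·1 + 1024·1 + 2048·1 = 4095.

4095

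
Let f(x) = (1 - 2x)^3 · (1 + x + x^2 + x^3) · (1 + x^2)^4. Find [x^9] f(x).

(1 - 2x)^3 has coefficients 1,-6,12,-8 for degrees 0…3.
(1 + x + x^2 + x^3) has coefficients 1,1,1,1,0,0,0,0,0,0 for degrees 0…9.
Finally multiplying by (1 + x^2)^4, the product of all factors after the first has coefficients 1,1,5,5,10,10,10,10,5,5 for degrees 0…9.
[x^9] = 1·5 − 6·5 + 12·10 − 8·10 = 15.

15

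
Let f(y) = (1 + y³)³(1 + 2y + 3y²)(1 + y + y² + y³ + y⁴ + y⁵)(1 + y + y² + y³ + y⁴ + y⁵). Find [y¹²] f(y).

(1 + y³)³ has coefficients 1,0,0,3,0,0,3,0,0,1 for degrees 0…9.
(1 + 2y + 3y²) has coefficients 1,2,3,0,0,0,0,0,0,0,0,0,0 for degrees 0…12.
Multiplying by (1 + y + y² + y³ + y⁴ + y⁵) gives running coefficients 1,3,6,6,6,6,5,3,0,0,0,0,0 for degrees 0…12.
Finally multiplying by (1 + y + y² + y³ + y⁴ + y⁵), the product of all factors after the first has coefficients 1,4,10,16,22,28,32,32,26,20,14,8,3 for degrees 0…12.
[y¹²] = 1·3 + 3·20 + 3·32 + 1·16 = 175.

175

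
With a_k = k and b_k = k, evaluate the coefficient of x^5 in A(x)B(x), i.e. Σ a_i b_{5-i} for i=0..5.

The convolution is the t^5 coefficient of A(t)B(t).
Σ = 0·5 + 1·4 + 2·3 + 3·2 + 4·1 + 5·0 = 20.

20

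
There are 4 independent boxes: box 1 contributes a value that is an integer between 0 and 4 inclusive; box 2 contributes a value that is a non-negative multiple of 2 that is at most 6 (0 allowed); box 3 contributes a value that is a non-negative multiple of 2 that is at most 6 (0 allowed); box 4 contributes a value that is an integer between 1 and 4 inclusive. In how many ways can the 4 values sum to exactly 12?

31

The generating function for the choices is (1 + x + x^2 + x^3 + x^4)·(1 + x^2 + x^4 + x^6)·(1 + x^2 + x^4 + x^6)·(x + x^2 + x^3 + x^4); the count is [x^12].
(1 + x + x^2 + x^3 + x^4) has coefficients 1,1,1,1,1 for degrees 0…4.
(1 + x^2 + x^4 + x^6) has coefficients 1,0,1,0,1,0,1,0,0,0,0,0,0 for degrees 0…12.
Multiplying by (1 + x^2 + x^4 + x^6) gives running coefficients 1,0,2,0,3,0,4,0,3,0,2,0,1 for degrees 0…12.
Finally multiplying by (x + x^2 + x^3 + x^4), the product of all factors after the first has coefficients 0,1,1,3,3,5,5,7,7,7,7,5,5 for degrees 0…12.
[x^12] = 1·5 + 1·5 + 1·7 + 1·7 + 1·7 = 31.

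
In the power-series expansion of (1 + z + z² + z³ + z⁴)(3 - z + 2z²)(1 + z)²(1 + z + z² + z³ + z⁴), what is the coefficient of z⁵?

(1 + z + z² + z³ + z⁴) has coefficients 1,1,1,1,1 for degrees 0…4.
(3 - z + 2z²) has coefficients 3,-1,2,0,0,0 for degrees 0…5.
Multiplying by (1 + z)² gives running coefficients 3,5,3,3,2,0 for degrees 0…5.
Finally multiplying by (1 + z + z² + z³ + z⁴), the product of all factors after the first has coefficients 3,8,11,14,16,13 for degrees 0…5.
[z⁵] = 1·13 + 1·16 + 1·14 + 1·11 + 1·8 = 62.

62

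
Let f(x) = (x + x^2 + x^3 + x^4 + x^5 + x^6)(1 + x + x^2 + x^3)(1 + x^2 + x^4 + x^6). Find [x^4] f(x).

6

(x + x^2 + x^3 + x^4 + x^5 + x^6) has coefficients 0,1,1,1,1 for degrees 0…4.
(1 + x + x^2 + x^3) has coefficients 1,1,1,1,0 for degrees 0…4.
Finally multiplying by (1 + x^2 + x^4 + x^6), the product of all factors after the first has coefficients 1,1,2,2,2 for degrees 0…4.
[x^4] = 1·2 + 1·2 + 1·1 + 1·1 = 6.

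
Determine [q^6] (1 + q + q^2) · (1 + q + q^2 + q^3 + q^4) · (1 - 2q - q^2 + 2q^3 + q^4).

(1 + q + q^2) has coefficients 1,1,1 for degrees 0…2.
(1 + q + q^2 + q^3 + q^4) has coefficients 1,1,1,1,1,0,0 for degrees 0…6.
Finally multiplying by (1 - 2q - q^2 + 2q^3 + q^4), the product of all factors after the first has coefficients 1,-1,-2,0,1,0,2 for degrees 0…6.
[q^6] = 1·2 + 1·0 + 1·1 = 3.

3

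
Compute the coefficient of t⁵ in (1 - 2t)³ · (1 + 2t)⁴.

96

(1 - 2t)³ has coefficients 1,-6,12,-8 for degrees 0…3.
(1 + 2t)⁴ has coefficients 1,8,24,32,16,0 for degrees 0…5.
[t⁵] = 1·0 − 6·16 + 12·32 − 8·24 = 96.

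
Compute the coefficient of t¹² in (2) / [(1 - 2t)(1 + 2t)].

8192

The denominator gives the recurrence a_n = 4a_(n−2) for n ≥ 2; the numerator fixes a_0 = 2, a_1 = 0.
Iterating: 2, 0, 8, 0, 32, 0, 128, 0, 512, 0, 2048, 0, 8192, so a_12 = 8192.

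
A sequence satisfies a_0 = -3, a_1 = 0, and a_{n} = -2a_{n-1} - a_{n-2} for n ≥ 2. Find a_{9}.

-24

The ordinary generating function has denominator 1 + 2y + y^2.
Iterating the recurrence: a_0,…,a_{9} = -3, 0, 3, -6, 9, -12, 15, -18, 21, -24.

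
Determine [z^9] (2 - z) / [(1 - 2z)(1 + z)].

Partial fractions give a closed form: a_n = (1)·2^n + (1)·(-1)^n.
At n = 9: a_9 = 511.

511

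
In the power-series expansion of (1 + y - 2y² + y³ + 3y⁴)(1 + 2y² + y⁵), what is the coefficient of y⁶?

7

(1 + y - 2y² + y³ + 3y⁴) has coefficients 1,1,-2,1,3 for degrees 0…4.
(1 + 2y² + y⁵) has coefficients 1,0,2,0,0,1,0 for degrees 0…6.
[y⁶] = 1·0 + 1·1 − 2·0 + 1·0 + 3·2 = 7.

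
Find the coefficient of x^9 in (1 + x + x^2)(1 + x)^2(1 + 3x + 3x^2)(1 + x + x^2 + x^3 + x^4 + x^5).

37

(1 + x + x^2) has coefficients 1,1,1 for degrees 0…2.
(1 + x)^2 has coefficients 1,2,1,0,0,0,0,0,0,0 for degrees 0…9.
Multiplying by (1 + 3x + 3x^2) gives running coefficients 1,5,10,9,3,0,0,0,0,0 for degrees 0…9.
Finally multiplying by (1 + x + x^2 + x^3 + x^4 + x^5), the product of all factors after the first has coefficients 1,6,16,25,28,28,27,22,12,3 for degrees 0…9.
[x^9] = 1·3 + 1·12 + 1·22 = 37.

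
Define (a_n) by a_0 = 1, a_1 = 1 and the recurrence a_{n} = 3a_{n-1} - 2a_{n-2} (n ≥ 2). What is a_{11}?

1

The ordinary generating function has denominator 1 - 3q + 2q^2.
Iterating the recurrence: a_0,…,a_{11} = 1, 1, 1, 1, 1, 1, 1, 1, 1, 1, 1, 1.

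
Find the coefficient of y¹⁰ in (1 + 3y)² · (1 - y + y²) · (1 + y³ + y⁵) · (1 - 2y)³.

-194

(1 + 3y)² has coefficients 1,6,9 for degrees 0…2.
(1 - y + y²) has coefficients 1,-1,1,0,0,0,0,0,0,0,0 for degrees 0…10.
Multiplying by (1 + y³ + y⁵) gives running coefficients 1,-1,1,1,-1,2,-1,1,0,0,0 for degrees 0…10.
Finally multiplying by (1 - 2y)³, the product of all factors after the first has coefficients 1,-7,19,-25,13,12,-33,39,-34,20,-8 for degrees 0…10.
[y¹⁰] = 1·(-8) + 6·20 + 9·(-34) = -194.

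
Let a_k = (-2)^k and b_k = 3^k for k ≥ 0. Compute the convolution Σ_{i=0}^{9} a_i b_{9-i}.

11605

Write out a_i and b_{9-i} for i = 0,…,9 and sum the products.
Σ = 1·19683 − 2·6561 + 4·2187 − 8·729 + 16·243 − 32·81 + 64·27 − 128·9 + 256·3 − 512·1 = 11605.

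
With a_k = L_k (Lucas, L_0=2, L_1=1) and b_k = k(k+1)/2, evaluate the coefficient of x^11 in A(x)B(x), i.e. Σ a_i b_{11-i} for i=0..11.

This is [x^11] in the product of the two ordinary generating functions.
Σ = 2·66 + 1·55 + 3·45 + 4·36 + 7·28 + 11·21 + 18·15 + 29·10 + 47·6 + 76·3 + 123·1 + 199·0 = 2086.

2086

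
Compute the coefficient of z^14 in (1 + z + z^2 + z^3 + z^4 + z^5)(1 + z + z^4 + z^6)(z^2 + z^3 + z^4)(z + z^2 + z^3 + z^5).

23

(1 + z + z^2 + z^3 + z^4 + z^5) has coefficients 1,1,1,1,1,1 for degrees 0…5.
(1 + z + z^4 + z^6) has coefficients 1,1,0,0,1,0,1,0,0,0,0,0,0,0,0 for degrees 0…14.
Multiplying by (z^2 + z^3 + z^4) gives running coefficients 0,0,1,2,2,1,1,1,2,1,1,0,0,0,0 for degrees 0…14.
Finally multiplying by (z + z^2 + z^3 + z^5), the product of all factors after the first has coefficients 0,0,0,1,3,5,5,5,5,6,5,5,3,3,1 for degrees 0…14.
[z^14] = 1·1 + 1·3 + 1·3 + 1·5 + 1·5 + 1·6 = 23.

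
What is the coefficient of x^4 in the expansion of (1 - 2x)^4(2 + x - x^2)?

-24

(1 - 2x)^4 has coefficients 1,-8,24,-32,16 for degrees 0…4.
(2 + x - x^2) has coefficients 2,1,-1,0,0 for degrees 0…4.
[x^4] = 1·0 − 8·0 + 24·(-1) − 32·1 + 16·2 = -24.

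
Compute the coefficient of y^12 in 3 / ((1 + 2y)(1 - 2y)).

The denominator gives the recurrence a_n = 4a_(n−2) for n ≥ 2; the numerator fixes a_0 = 3, a_1 = 0.
Iterating: 3, 0, 12, 0, 48, 0, 192, 0, 768, 0, 3072, 0, 12288, so a_12 = 12288.

12288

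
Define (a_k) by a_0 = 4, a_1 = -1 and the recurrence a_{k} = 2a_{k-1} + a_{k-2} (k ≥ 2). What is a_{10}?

The ordinary generating function has denominator 1 - 2x - x^2.
Iterating the recurrence: a_0,…,a_{10} = 4, -1, 2, 3, 8, 19, 46, 111, 268, 647, 1562.

1562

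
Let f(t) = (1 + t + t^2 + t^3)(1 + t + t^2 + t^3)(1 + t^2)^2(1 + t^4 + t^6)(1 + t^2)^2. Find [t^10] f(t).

(1 + t + t^2 + t^3) has coefficients 1,1,1,1 for degrees 0…3.
(1 + t + t^2 + t^3) has coefficients 1,1,1,1,0,0,0,0,0,0,0 for degrees 0…10.
Multiplying by (1 + t^2)^2 gives running coefficients 1,1,3,3,3,3,1,1,0,0,0 for degrees 0…10.
Multiplying by (1 + t^4 + t^6) gives running coefficients 1,1,3,3,4,4,5,5,6,6,4 for degrees 0…10.
Finally multiplying by (1 + t^2)^2, the product of all factors after the first has coefficients 1,1,5,5,11,11,16,16,20,20,21 for degrees 0…10.
[t^10] = 1·21 + 1·20 + 1·20 + 1·16 = 77.

77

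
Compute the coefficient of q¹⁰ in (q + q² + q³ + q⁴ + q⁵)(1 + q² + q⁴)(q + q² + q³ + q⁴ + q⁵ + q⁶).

(q + q² + q³ + q⁴ + q⁵) has coefficients 0,1,1,1,1,1 for degrees 0…5.
(1 + q² + q⁴) has coefficients 1,0,1,0,1,0,0,0,0,0,0 for degrees 0…10.
Finally multiplying by (q + q² + q³ + q⁴ + q⁵ + q⁶), the product of all factors after the first has coefficients 0,1,1,2,2,3,3,2,2,1,1 for degrees 0…10.
[q¹⁰] = 1·1 + 1·2 + 1·2 + 1·3 + 1·3 = 11.

11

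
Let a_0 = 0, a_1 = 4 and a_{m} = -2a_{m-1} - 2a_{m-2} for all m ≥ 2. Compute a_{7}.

-32

The ordinary generating function has denominator 1 + 2q + 2q^2.
Iterating the recurrence: a_0,…,a_{7} = 0, 4, -8, 8, 0, -16, 32, -32.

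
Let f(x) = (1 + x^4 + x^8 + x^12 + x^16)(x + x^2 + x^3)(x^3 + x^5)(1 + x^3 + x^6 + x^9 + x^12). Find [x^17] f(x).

7

(1 + x^4 + x^8 + x^12 + x^16) has coefficients 1,0,0,0,1,0,0,0,1,0,0,0,1,0,0,0,1 for degrees 0…16.
(x + x^2 + x^3) has coefficients 0,1,1,1,0,0,0,0,0,0,0,0,0,0,0,0,0,0 for degrees 0…17.
Multiplying by (x^3 + x^5) gives running coefficients 0,0,0,0,1,1,2,1,1,0,0,0,0,0,0,0,0,0 for degrees 0…17.
Finally multiplying by (1 + x^3 + x^6 + x^9 + x^12), the product of all factors after the first has coefficients 0,0,0,0,1,1,2,2,2,2,2,2,2,2,2,2,2,2 for degrees 0…17.
[x^17] = 1·2 + 1·2 + 1·2 + 1·1 + 1·0 = 7.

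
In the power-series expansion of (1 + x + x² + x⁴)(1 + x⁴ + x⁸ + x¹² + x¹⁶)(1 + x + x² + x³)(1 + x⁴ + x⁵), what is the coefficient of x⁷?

(1 + x + x² + x⁴) has coefficients 1,1,1,0,1 for degrees 0…4.
(1 + x⁴ + x⁸ + x¹² + x¹⁶) has coefficients 1,0,0,0,1,0,0,0 for degrees 0…7.
Multiplying by (1 + x + x² + x³) gives running coefficients 1,1,1,1,1,1,1,1 for degrees 0…7.
Finally multiplying by (1 + x⁴ + x⁵), the product of all factors after the first has coefficients 1,1,1,1,2,3,3,3 for degrees 0…7.
[x⁷] = 1·3 + 1·3 + 1·3 + 1·1 = 10.

10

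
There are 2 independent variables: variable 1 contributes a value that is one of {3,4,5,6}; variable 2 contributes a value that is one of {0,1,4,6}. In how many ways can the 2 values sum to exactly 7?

2

The generating function for the choices is (z³ + z⁴ + z⁵ + z⁶)·(1 + z + z⁴ + z⁶); the count is [z⁷].
(z³ + z⁴ + z⁵ + z⁶) has coefficients 0,0,0,1,1,1,1 for degrees 0…6.
(1 + z + z⁴ + z⁶) has coefficients 1,1,0,0,1,0,1,0 for degrees 0…7.
[z⁷] = 1·1 + 1·0 + 1·0 + 1·1 = 2.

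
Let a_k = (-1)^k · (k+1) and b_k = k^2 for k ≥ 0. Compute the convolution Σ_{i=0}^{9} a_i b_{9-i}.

The convolution is the x^9 coefficient of A(x)B(x).
Σ = 1·81 − 2·64 + 3·49 − 4·36 + 5·25 − 6·16 + 7·9 − 8·4 + 9·1 − 10·0 = 25.

25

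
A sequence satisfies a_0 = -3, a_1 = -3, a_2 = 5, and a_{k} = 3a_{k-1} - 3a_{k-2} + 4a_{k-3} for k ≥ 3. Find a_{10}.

2085

The ordinary generating function has denominator 1 - 3q + 3q^2 - 4q^3.
Iterating the recurrence: a_0,…,a_{10} = -3, -3, 5, 12, 9, 11, 54, 165, 377, 852, 2085.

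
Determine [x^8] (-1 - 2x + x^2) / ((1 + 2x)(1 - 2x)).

-192

The denominator gives the recurrence a_n = 4a_(n−2) for n ≥ 3; the numerator fixes a_0 = -1, a_1 = -2, a_2 = -3.
Iterating: -1, -2, -3, -8, -12, -32, -48, -128, -192, so a_8 = -192.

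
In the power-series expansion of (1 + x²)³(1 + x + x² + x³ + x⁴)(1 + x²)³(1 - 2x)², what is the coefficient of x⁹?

-25

(1 + x²)³ has coefficients 1,0,3,0,3,0,1 for degrees 0…6.
(1 + x + x² + x³ + x⁴) has coefficients 1,1,1,1,1,0,0,0,0,0 for degrees 0…9.
Multiplying by (1 + x²)³ gives running coefficients 1,1,4,4,7,6,7,4,4,1 for degrees 0…9.
Finally multiplying by (1 - 2x)², the product of all factors after the first has coefficients 1,-3,4,-8,7,-6,11,0,16,1 for degrees 0…9.
[x⁹] = 1·1 + 3·0 + 3·(-6) + 1·(-8) = -25.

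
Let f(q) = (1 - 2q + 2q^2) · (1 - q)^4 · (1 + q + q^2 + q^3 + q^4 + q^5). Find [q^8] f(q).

(1 - 2q + 2q^2) has coefficients 1,-2,2 for degrees 0…2.
(1 - q)^4 has coefficients 1,-4,6,-4,1,0,0,0,0 for degrees 0…8.
Finally multiplying by (1 + q + q^2 + q^3 + q^4 + q^5), the product of all factors after the first has coefficients 1,-3,3,-1,0,0,-1,3,-3 for degrees 0…8.
[q^8] = 1·(-3) − 2·3 + 2·(-1) = -11.

-11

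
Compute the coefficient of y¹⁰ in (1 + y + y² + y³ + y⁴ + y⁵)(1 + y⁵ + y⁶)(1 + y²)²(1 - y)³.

(1 + y + y² + y³ + y⁴ + y⁵) has coefficients 1,1,1,1,1,1 for degrees 0…5.
(1 + y⁵ + y⁶) has coefficients 1,0,0,0,0,1,1,0,0,0,0 for degrees 0…10.
Multiplying by (1 + y²)² gives running coefficients 1,0,2,0,1,1,1,2,2,1,1 for degrees 0…10.
Finally multiplying by (1 - y)³, the product of all factors after the first has coefficients 1,-3,5,-7,7,-4,1,1,-2,0,2 for degrees 0…10.
[y¹⁰] = 1·2 + 1·0 + 1·(-2) + 1·1 + 1·1 + 1·(-4) = -2.

-2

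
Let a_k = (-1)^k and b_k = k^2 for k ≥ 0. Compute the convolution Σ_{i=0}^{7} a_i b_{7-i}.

Write out a_i and b_{7-i} for i = 0,…,7 and sum the products.
Σ = 1·49 − 1·36 + 1·25 − 1·16 + 1·9 − 1·4 + 1·1 − 1·0 = 28.

28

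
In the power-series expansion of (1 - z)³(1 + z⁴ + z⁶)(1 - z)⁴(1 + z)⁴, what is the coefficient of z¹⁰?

(1 - z)³ has coefficients 1,-3,3,-1 for degrees 0…3.
(1 + z⁴ + z⁶) has coefficients 1,0,0,0,1,0,1,0,0,0,0 for degrees 0…10.
Multiplying by (1 - z)⁴ gives running coefficients 1,-4,6,-4,2,-4,7,-8,7,-4,1 for degrees 0…10.
Finally multiplying by (1 + z)⁴, the product of all factors after the first has coefficients 1,0,-4,0,7,0,-7,0,3,0,2 for degrees 0…10.
[z¹⁰] = 1·2 − 3·0 + 3·3 − 1·0 = 11.

11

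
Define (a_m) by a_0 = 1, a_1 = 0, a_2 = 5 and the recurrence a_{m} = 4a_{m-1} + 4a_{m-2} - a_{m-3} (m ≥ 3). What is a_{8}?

50141

The ordinary generating function has denominator 1 - 4z - 4z^2 + z^3.
Iterating the recurrence: a_0,…,a_{8} = 1, 0, 5, 19, 96, 455, 2185, 10464, 50141.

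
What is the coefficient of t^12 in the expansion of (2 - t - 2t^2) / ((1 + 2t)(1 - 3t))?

The denominator gives the recurrence a_n = a_(n−1) + 6a_(n−2) for n ≥ 3; the numerator fixes a_0 = 2, a_1 = 1, a_2 = 11.
Iterating: 2, 1, 11, 17, 83, 185, 683, 1793, 5891, 16649, 51995, 151889, 463859, so a_12 = 463859.

463859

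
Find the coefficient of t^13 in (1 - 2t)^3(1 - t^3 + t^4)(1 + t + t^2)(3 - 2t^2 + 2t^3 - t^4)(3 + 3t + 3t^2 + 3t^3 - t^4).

-83

(1 - 2t)^3 has coefficients 1,-6,12,-8 for degrees 0…3.
(1 - t^3 + t^4) has coefficients 1,0,0,-1,1,0,0,0,0,0,0,0,0,0 for degrees 0…13.
Multiplying by (1 + t + t^2) gives running coefficients 1,1,1,-1,0,0,1,0,0,0,0,0,0,0 for degrees 0…13.
Multiplying by (3 - 2t^2 + 2t^3 - t^4) gives running coefficients 3,3,1,-3,-1,3,0,1,-2,2,-1,0,0,0 for degrees 0…13.
Finally multiplying by (3 + 3t + 3t^2 + 3t^3 - t^4), the product of all factors after the first has coefficients 9,18,21,12,-3,-3,-4,12,7,0,0,-4,5,-5 for degrees 0…13.
[t^13] = 1·(-5) − 6·5 + 12·(-4) − 8·0 = -83.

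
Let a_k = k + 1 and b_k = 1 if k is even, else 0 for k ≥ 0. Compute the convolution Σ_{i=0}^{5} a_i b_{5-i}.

The convolution is the t^5 coefficient of A(t)B(t).
Σ = 1·0 + 2·1 + 3·0 + 4·1 + 5·0 + 6·1 = 12.

12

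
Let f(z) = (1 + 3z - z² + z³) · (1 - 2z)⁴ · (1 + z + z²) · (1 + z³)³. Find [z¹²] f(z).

(1 + 3z - z² + z³) has coefficients 1,3,-1,1 for degrees 0…3.
(1 - 2z)⁴ has coefficients 1,-8,24,-32,16,0,0,0,0,0,0,0,0 for degrees 0…12.
Multiplying by (1 + z + z²) gives running coefficients 1,-7,17,-16,8,-16,16,0,0,0,0,0,0 for degrees 0…12.
Finally multiplying by (1 + z³)³, the product of all factors after the first has coefficients 1,-7,17,-13,-13,35,-29,3,3,1,17,-31,32 for degrees 0…12.
[z¹²] = 1·32 + 3·(-31) − 1·17 + 1·1 = -77.

-77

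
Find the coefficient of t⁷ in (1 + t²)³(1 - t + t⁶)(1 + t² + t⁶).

-5

(1 + t²)³ has coefficients 1,0,3,0,3,0,1 for degrees 0…6.
(1 - t + t⁶) has coefficients 1,-1,0,0,0,0,1,0 for degrees 0…7.
Finally multiplying by (1 + t² + t⁶), the product of all factors after the first has coefficients 1,-1,1,-1,0,0,2,-1 for degrees 0…7.
[t⁷] = 1·(-1) + 3·0 + 3·(-1) + 1·(-1) = -5.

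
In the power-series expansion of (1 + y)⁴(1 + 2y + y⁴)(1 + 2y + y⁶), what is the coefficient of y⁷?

22

(1 + y)⁴ has coefficients 1,4,6,4,1 for degrees 0…4.
(1 + 2y + y⁴) has coefficients 1,2,0,0,1,0,0,0 for degrees 0…7.
Finally multiplying by (1 + 2y + y⁶), the product of all factors after the first has coefficients 1,4,4,0,1,2,1,2 for degrees 0…7.
[y⁷] = 1·2 + 4·1 + 6·2 + 4·1 + 1·0 = 22.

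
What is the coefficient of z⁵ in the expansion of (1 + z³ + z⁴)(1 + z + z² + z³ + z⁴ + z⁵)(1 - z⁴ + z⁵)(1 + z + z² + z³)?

8

(1 + z³ + z⁴) has coefficients 1,0,0,1,1 for degrees 0…4.
(1 + z + z² + z³ + z⁴ + z⁵) has coefficients 1,1,1,1,1,1 for degrees 0…5.
Multiplying by (1 - z⁴ + z⁵) gives running coefficients 1,1,1,1,0,1 for degrees 0…5.
Finally multiplying by (1 + z + z² + z³), the product of all factors after the first has coefficients 1,2,3,4,3,3 for degrees 0…5.
[z⁵] = 1·3 + 1·3 + 1·2 = 8.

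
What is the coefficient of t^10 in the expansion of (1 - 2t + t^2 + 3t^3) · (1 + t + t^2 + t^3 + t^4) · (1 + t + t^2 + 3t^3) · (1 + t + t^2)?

(1 - 2t + t^2 + 3t^3) has coefficients 1,-2,1,3 for degrees 0…3.
(1 + t + t^2 + t^3 + t^4) has coefficients 1,1,1,1,1,0,0,0,0,0,0 for degrees 0…10.
Multiplying by (1 + t + t^2 + 3t^3) gives running coefficients 1,2,3,6,6,5,4,3,0,0,0 for degrees 0…10.
Finally multiplying by (1 + t + t^2), the product of all factors after the first has coefficients 1,3,6,11,15,17,15,12,7,3,0 for degrees 0…10.
[t^10] = 1·0 − 2·3 + 1·7 + 3·12 = 37.

37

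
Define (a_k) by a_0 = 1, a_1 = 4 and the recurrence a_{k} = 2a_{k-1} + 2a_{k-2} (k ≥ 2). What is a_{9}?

The ordinary generating function has denominator 1 - 2q - 2q^2.
Iterating the recurrence: a_0,…,a_{9} = 1, 4, 10, 28, 76, 208, 568, 1552, 4240, 11584.

11584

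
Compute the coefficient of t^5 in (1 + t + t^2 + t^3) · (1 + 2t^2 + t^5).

(1 + t + t^2 + t^3) has coefficients 1,1,1,1 for degrees 0…3.
(1 + 2t^2 + t^5) has coefficients 1,0,2,0,0,1 for degrees 0…5.
[t^5] = 1·1 + 1·0 + 1·0 + 1·2 = 3.

3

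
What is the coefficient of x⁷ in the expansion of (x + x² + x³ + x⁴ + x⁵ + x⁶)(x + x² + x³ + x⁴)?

(x + x² + x³ + x⁴ + x⁵ + x⁶) has coefficients 0,1,1,1,1,1,1 for degrees 0…6.
(x + x² + x³ + x⁴) has coefficients 0,1,1,1,1,0,0,0 for degrees 0…7.
[x⁷] = 1·0 + 1·0 + 1·1 + 1·1 + 1·1 + 1·1 = 4.

4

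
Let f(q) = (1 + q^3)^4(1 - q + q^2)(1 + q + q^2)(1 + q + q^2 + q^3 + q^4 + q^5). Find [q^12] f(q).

25

(1 + q^3)^4 has coefficients 1,0,0,4,0,0,6,0,0,4,0,0,1 for degrees 0…12.
(1 - q + q^2) has coefficients 1,-1,1,0,0,0,0,0,0,0,0,0,0 for degrees 0…12.
Multiplying by (1 + q + q^2) gives running coefficients 1,0,1,0,1,0,0,0,0,0,0,0,0 for degrees 0…12.
Finally multiplying by (1 + q + q^2 + q^3 + q^4 + q^5), the product of all factors after the first has coefficients 1,1,2,2,3,3,2,2,1,1,0,0,0 for degrees 0…12.
[q^12] = 1·0 + 4·1 + 6·2 + 4·2 + 1·1 = 25.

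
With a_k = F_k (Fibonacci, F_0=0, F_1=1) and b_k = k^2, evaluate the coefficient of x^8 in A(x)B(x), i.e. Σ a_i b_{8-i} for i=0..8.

273

The convolution is the x^8 coefficient of A(x)B(x).
Σ = 0·64 + 1·49 + 1·36 + 2·25 + 3·16 + 5·9 + 8·4 + 13·1 + 21·0 = 273.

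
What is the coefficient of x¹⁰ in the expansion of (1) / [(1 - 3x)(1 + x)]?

Partial fractions give a closed form: a_n = (3/4)·3^n + (1/4)·(-1)^n.
At n = 10: a_10 = 44287.

44287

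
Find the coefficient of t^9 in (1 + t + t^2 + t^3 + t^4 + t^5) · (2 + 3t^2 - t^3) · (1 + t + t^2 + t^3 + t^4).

(1 + t + t^2 + t^3 + t^4 + t^5) has coefficients 1,1,1,1,1,1 for degrees 0…5.
(2 + 3t^2 - t^3) has coefficients 2,0,3,-1,0,0,0,0,0,0 for degrees 0…9.
Finally multiplying by (1 + t + t^2 + t^3 + t^4), the product of all factors after the first has coefficients 2,2,5,4,4,2,2,-1,0,0 for degrees 0…9.
[t^9] = 1·0 + 1·0 + 1·(-1) + 1·2 + 1·2 + 1·4 = 7.

7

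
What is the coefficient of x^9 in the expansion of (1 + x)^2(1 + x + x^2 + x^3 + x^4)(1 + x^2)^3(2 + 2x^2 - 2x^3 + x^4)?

(1 + x)^2 has coefficients 1,2,1 for degrees 0…2.
(1 + x + x^2 + x^3 + x^4) has coefficients 1,1,1,1,1,0,0,0,0,0 for degrees 0…9.
Multiplying by (1 + x^2)^3 gives running coefficients 1,1,4,4,7,6,7,4,4,1 for degrees 0…9.
Finally multiplying by (2 + 2x^2 - 2x^3 + x^4), the product of all factors after the first has coefficients 2,2,10,8,21,13,24,10,17,2 for degrees 0…9.
[x^9] = 1·2 + 2·17 + 1·10 = 46.

46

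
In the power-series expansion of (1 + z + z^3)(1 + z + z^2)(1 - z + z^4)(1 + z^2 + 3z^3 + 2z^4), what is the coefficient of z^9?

(1 + z + z^3) has coefficients 1,1,0,1 for degrees 0…3.
(1 + z + z^2) has coefficients 1,1,1,0,0,0,0,0,0,0 for degrees 0…9.
Multiplying by (1 - z + z^4) gives running coefficients 1,0,0,-1,1,1,1,0,0,0 for degrees 0…9.
Finally multiplying by (1 + z^2 + 3z^3 + 2z^4), the product of all factors after the first has coefficients 1,0,1,2,3,0,-1,2,6,5 for degrees 0…9.
[z^9] = 1·5 + 1·6 + 1·(-1) = 10.

10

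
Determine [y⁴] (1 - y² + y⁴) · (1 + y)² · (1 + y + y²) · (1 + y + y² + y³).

4

(1 - y² + y⁴) has coefficients 1,0,-1,0,1 for degrees 0…4.
(1 + y)² has coefficients 1,2,1,0,0 for degrees 0…4.
Multiplying by (1 + y + y²) gives running coefficients 1,3,4,3,1 for degrees 0…4.
Finally multiplying by (1 + y + y² + y³), the product of all factors after the first has coefficients 1,4,8,11,11 for degrees 0…4.
[y⁴] = 1·11 − 1·8 + 1·1 = 4.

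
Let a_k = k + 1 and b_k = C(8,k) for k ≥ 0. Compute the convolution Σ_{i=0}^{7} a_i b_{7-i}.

This is [x^7] in the product of the two ordinary generating functions.
Σ = 1·8 + 2·28 + 3·56 + 4·70 + 5·56 + 6·28 + 7·8 + 8·1 = 1024.

1024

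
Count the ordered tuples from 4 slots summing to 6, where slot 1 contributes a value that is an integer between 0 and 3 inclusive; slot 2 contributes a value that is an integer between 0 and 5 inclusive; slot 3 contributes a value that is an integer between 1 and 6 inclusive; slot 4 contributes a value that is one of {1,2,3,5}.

The generating function for the choices is (1 + x + x^2 + x^3)·(1 + x + x^2 + x^3 + x^4 + x^5)·(x + x^2 + x^3 + x^4 + x^5 + x^6)·(x + x^2 + x^3 + x^5); the count is [x^6].
(1 + x + x^2 + x^3) has coefficients 1,1,1,1 for degrees 0…3.
(1 + x + x^2 + x^3 + x^4 + x^5) has coefficients 1,1,1,1,1,1,0 for degrees 0…6.
Multiplying by (x + x^2 + x^3 + x^4 + x^5 + x^6) gives running coefficients 0,1,2,3,4,5,6 for degrees 0…6.
Finally multiplying by (x + x^2 + x^3 + x^5), the product of all factors after the first has coefficients 0,0,1,3,6,9,13 for degrees 0…6.
[x^6] = 1·13 + 1·9 + 1·6 + 1·3 = 31.

31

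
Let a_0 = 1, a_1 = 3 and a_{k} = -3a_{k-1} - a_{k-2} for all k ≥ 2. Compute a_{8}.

The ordinary generating function has denominator 1 + 3t + t^2.
Iterating the recurrence: a_0,…,a_{8} = 1, 3, -10, 27, -71, 186, -487, 1275, -3338.

-3338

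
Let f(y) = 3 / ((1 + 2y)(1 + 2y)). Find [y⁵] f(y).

-576

The denominator gives the recurrence a_n = −4a_(n−1) − 4a_(n−2) for n ≥ 2; the numerator fixes a_0 = 3, a_1 = -12.
Iterating: 3, -12, 36, -96, 240, -576, so a_5 = -576.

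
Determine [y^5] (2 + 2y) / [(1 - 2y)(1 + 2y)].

32

Partial fractions give a closed form: a_n = (3/2)·2^n + (1/2)·(-2)^n.
At n = 5: a_5 = 32.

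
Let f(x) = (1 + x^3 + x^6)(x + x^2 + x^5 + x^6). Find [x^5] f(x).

(1 + x^3 + x^6) has coefficients 1,0,0,1,0,0 for degrees 0…5.
(x + x^2 + x^5 + x^6) has coefficients 0,1,1,0,0,1 for degrees 0…5.
[x^5] = 1·1 + 1·1 = 2.

2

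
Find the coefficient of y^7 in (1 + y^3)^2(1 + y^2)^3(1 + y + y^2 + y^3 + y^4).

(1 + y^3)^2 has coefficients 1,0,0,2,0,0,1 for degrees 0…6.
(1 + y^2)^3 has coefficients 1,0,3,0,3,0,1,0 for degrees 0…7.
Finally multiplying by (1 + y + y^2 + y^3 + y^4), the product of all factors after the first has coefficients 1,1,4,4,7,6,7,4 for degrees 0…7.
[y^7] = 1·4 + 2·7 + 1·1 = 19.

19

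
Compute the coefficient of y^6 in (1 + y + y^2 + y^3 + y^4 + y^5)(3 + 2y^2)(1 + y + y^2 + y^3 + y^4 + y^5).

25

(1 + y + y^2 + y^3 + y^4 + y^5) has coefficients 1,1,1,1,1,1 for degrees 0…5.
(3 + 2y^2) has coefficients 3,0,2,0,0,0,0 for degrees 0…6.
Finally multiplying by (1 + y + y^2 + y^3 + y^4 + y^5), the product of all factors after the first has coefficients 3,3,5,5,5,5,2 for degrees 0…6.
[y^6] = 1·2 + 1·5 + 1·5 + 1·5 + 1·5 + 1·3 = 25.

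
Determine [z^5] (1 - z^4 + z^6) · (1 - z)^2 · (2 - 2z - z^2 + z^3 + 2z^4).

3

(1 - z^4 + z^6) has coefficients 1,0,0,0,-1,0 for degrees 0…5.
(1 - z)^2 has coefficients 1,-2,1,0,0,0 for degrees 0…5.
Finally multiplying by (2 - 2z - z^2 + z^3 + 2z^4), the product of all factors after the first has coefficients 2,-6,5,1,-1,-3 for degrees 0…5.
[z^5] = 1·(-3) − 1·(-6) = 3.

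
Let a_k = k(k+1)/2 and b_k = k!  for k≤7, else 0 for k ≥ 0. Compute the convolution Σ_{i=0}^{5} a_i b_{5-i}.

79

The convolution is the t^5 coefficient of A(t)B(t).
Σ = 0·120 + 1·24 + 3·6 + 6·2 + 10·1 + 15·1 = 79.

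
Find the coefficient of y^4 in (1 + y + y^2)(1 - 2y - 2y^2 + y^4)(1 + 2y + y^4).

-8

(1 + y + y^2) has coefficients 1,1,1 for degrees 0…2.
(1 - 2y - 2y^2 + y^4) has coefficients 1,-2,-2,0,1 for degrees 0…4.
Finally multiplying by (1 + 2y + y^4), the product of all factors after the first has coefficients 1,0,-6,-4,2 for degrees 0…4.
[y^4] = 1·2 + 1·(-4) + 1·(-6) = -8.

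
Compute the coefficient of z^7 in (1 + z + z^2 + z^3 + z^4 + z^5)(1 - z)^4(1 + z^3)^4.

-15

(1 + z + z^2 + z^3 + z^4 + z^5) has coefficients 1,1,1,1,1,1 for degrees 0…5.
(1 - z)^4 has coefficients 1,-4,6,-4,1,0,0,0 for degrees 0…7.
Finally multiplying by (1 + z^3)^4, the product of all factors after the first has coefficients 1,-4,6,0,-15,24,-10,-20 for degrees 0…7.
[z^7] = 1·(-20) + 1·(-10) + 1·24 + 1·(-15) + 1·0 + 1·6 = -15.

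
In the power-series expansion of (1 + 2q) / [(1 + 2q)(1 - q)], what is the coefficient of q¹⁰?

Partial fractions give a closed form: a_n = (1)·1^n.
At n = 10: a_10 = 1.

1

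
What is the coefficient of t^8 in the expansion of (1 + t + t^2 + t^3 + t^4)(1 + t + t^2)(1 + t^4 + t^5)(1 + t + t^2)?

(1 + t + t^2 + t^3 + t^4) has coefficients 1,1,1,1,1 for degrees 0…4.
(1 + t + t^2) has coefficients 1,1,1,0,0,0,0,0,0 for degrees 0…8.
Multiplying by (1 + t^4 + t^5) gives running coefficients 1,1,1,0,1,2,2,1,0 for degrees 0…8.
Finally multiplying by (1 + t + t^2), the product of all factors after the first has coefficients 1,2,3,2,2,3,5,5,3 for degrees 0…8.
[t^8] = 1·3 + 1·5 + 1·5 + 1·3 + 1·2 = 18.

18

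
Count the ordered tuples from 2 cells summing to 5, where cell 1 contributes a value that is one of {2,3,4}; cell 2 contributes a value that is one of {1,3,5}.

The generating function for the choices is (x^2 + x^3 + x^4)·(x + x^3 + x^5); the count is [x^5].
(x^2 + x^3 + x^4) has coefficients 0,0,1,1,1 for degrees 0…4.
(x + x^3 + x^5) has coefficients 0,1,0,1,0,1 for degrees 0…5.
[x^5] = 1·1 + 1·0 + 1·1 = 2.

2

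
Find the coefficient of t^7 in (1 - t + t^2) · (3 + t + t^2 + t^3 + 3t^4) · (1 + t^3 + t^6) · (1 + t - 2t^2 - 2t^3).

4

(1 - t + t^2) has coefficients 1,-1,1 for degrees 0…2.
(3 + t + t^2 + t^3 + 3t^4) has coefficients 3,1,1,1,3,0,0,0 for degrees 0…7.
Multiplying by (1 + t^3 + t^6) gives running coefficients 3,1,1,4,4,1,4,4 for degrees 0…7.
Finally multiplying by (1 + t - 2t^2 - 2t^3), the product of all factors after the first has coefficients 3,4,-4,-3,4,-5,-11,-2 for degrees 0…7.
[t^7] = 1·(-2) − 1·(-11) + 1·(-5) = 4.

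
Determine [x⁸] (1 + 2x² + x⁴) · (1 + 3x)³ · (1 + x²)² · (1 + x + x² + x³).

635

(1 + 2x² + x⁴) has coefficients 1,0,2,0,1 for degrees 0…4.
(1 + 3x)³ has coefficients 1,9,27,27,0,0,0,0,0 for degrees 0…8.
Multiplying by (1 + x²)² gives running coefficients 1,9,29,45,55,63,27,27,0 for degrees 0…8.
Finally multiplying by (1 + x + x² + x³), the product of all factors after the first has coefficients 1,10,39,84,138,192,190,172,117 for degrees 0…8.
[x⁸] = 1·117 + 2·190 + 1·138 = 635.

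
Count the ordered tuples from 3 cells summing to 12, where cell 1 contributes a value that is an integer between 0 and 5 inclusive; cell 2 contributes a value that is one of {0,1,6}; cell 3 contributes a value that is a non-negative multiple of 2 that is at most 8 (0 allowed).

6

The generating function for the choices is (1 + x + x² + x³ + x⁴ + x⁵)·(1 + x + x⁶)·(1 + x² + x⁴ + x⁶ + x⁸); the count is [x¹²].
(1 + x + x² + x³ + x⁴ + x⁵) has coefficients 1,1,1,1,1,1 for degrees 0…5.
(1 + x + x⁶) has coefficients 1,1,0,0,0,0,1,0,0,0,0,0,0 for degrees 0…12.
Finally multiplying by (1 + x² + x⁴ + x⁶ + x⁸), the product of all factors after the first has coefficients 1,1,1,1,1,1,2,1,2,1,1,0,1 for degrees 0…12.
[x¹²] = 1·1 + 1·0 + 1·1 + 1·1 + 1·2 + 1·1 = 6.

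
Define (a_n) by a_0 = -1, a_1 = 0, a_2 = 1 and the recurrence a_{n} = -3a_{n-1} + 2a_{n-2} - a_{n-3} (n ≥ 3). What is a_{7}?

The ordinary generating function has denominator 1 + 3y - 2y^2 + y^3.
Iterating the recurrence: a_0,…,a_{7} = -1, 0, 1, -2, 8, -29, 105, -381.

-381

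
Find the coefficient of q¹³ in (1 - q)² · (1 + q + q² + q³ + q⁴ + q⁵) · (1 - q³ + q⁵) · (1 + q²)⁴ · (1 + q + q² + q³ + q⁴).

6

(1 - q)² has coefficients 1,-2,1 for degrees 0…2.
(1 + q + q² + q³ + q⁴ + q⁵) has coefficients 1,1,1,1,1,1,0,0,0,0,0,0,0,0 for degrees 0…13.
Multiplying by (1 - q³ + q⁵) gives running coefficients 1,1,1,0,0,1,0,0,0,1,1,0,0,0 for degrees 0…13.
Multiplying by (1 + q²)⁴ gives running coefficients 1,1,5,4,10,7,10,8,5,8,2,8,4,7 for degrees 0…13.
Finally multiplying by (1 + q + q² + q³ + q⁴), the product of all factors after the first has coefficients 1,2,7,11,21,27,36,39,40,38,33,31,27,29 for degrees 0…13.
[q¹³] = 1·29 − 2·27 + 1·31 = 6.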